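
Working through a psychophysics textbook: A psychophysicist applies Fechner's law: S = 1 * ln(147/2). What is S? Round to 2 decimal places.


S = 1 * ln(147/2)
I/I0 = 73.5
ln(73.5) = 4.2973
S = 1 * 4.2973
= 4.30


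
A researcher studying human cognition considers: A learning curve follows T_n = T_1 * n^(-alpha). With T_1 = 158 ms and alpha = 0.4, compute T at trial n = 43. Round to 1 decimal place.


T_n = 158 * 43^(-0.4)
43^(-0.4) = 0.222133
T_n = 158 * 0.222133
= 35.1 ms


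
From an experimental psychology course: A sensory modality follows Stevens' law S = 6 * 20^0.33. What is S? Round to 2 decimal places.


S = 6 * 20^0.33
20^0.33 = 2.6874
S = 6 * 2.6874
= 16.12


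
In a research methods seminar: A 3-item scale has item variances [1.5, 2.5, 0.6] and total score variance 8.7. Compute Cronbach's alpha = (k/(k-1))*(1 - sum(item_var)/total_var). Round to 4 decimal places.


alpha = (k/(k-1)) * (1 - sum(s_i^2)/s_total^2)
sum(item variances) = 4.6
k/(k-1) = 3/2 = 1.5
1 - 4.6/8.7 = 1 - 0.528736 = 0.471264
alpha = 1.5 * 0.471264
= 0.7069


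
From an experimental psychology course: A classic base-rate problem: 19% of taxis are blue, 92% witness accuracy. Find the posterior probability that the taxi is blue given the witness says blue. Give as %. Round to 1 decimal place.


P(blue | says blue) = P(says blue | blue)*P(blue) / [P(says blue | blue)*P(blue) + P(says blue | not blue)*P(not blue)]
Numerator = 0.92 * 0.19 = 0.1748
False identification = 0.08 * 0.81 = 0.0648
P = 0.1748 / (0.1748 + 0.0648)
= 0.1748 / 0.2396
As percentage = 73.0


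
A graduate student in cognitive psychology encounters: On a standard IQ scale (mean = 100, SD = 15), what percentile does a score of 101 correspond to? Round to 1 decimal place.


z = (IQ - mean) / SD
z = (101 - 100) / 15 = 0.0667
Percentile = Phi(0.0667) * 100
Phi(0.0667) = 0.52659
= 52.7


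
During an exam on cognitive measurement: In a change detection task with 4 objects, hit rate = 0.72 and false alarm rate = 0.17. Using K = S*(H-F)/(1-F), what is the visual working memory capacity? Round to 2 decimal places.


K = S * (H - F) / (1 - F)
H - F = 0.55
1 - F = 0.83
K = 4 * 0.55 / 0.83
= 2.65


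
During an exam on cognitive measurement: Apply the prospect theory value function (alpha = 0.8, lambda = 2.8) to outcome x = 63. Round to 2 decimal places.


Since x = 63 >= 0, use v(x) = x^0.8
63^0.8 = 27.5089
v(63) = 27.51


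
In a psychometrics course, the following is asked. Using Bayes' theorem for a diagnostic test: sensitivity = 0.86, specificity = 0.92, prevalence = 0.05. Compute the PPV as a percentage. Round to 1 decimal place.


PPV = (sens * prev) / (sens * prev + (1-spec) * (1-prev))
Numerator = 0.86 * 0.05 = 0.043
P(positive and no disease) = (1 - spec) * (1 - prev) = (1 - 0.92) * (1 - 0.05) = 0.076
Denominator = 0.043 + 0.076 = 0.119
PPV = 0.043 / 0.119 = 0.361345
As percentage = 36.1


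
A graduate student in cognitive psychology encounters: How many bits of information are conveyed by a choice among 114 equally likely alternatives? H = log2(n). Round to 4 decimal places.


H = log2(n)
H = log2(114)
= 6.8329


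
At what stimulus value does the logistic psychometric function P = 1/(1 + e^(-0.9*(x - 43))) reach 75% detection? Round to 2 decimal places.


At P = 0.75: 0.75 = 1/(1 + e^(-k*(x-x0)))
Solving: e^(-k*(x-x0)) = 1/3
x = x0 + ln(3)/k
ln(3) = 1.0986
x = 43 + 1.0986/0.9
= 43 + 1.2207
= 44.22


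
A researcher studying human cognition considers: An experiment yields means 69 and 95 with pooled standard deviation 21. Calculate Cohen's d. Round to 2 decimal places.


Cohen's d = (M1 - M2) / S_pooled
= (69 - 95) / 21
= -26 / 21
= -1.24


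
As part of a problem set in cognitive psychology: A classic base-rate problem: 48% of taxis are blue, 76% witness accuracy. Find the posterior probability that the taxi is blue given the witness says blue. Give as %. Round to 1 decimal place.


P(blue | says blue) = P(says blue | blue)*P(blue) / [P(says blue | blue)*P(blue) + P(says blue | not blue)*P(not blue)]
Numerator = 0.76 * 0.48 = 0.3648
False identification = 0.24 * 0.52 = 0.1248
P = 0.3648 / (0.3648 + 0.1248)
= 0.3648 / 0.4896
As percentage = 74.5


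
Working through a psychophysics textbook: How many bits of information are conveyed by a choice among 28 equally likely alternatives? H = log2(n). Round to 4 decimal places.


H = log2(n)
H = log2(28)
= 4.8074


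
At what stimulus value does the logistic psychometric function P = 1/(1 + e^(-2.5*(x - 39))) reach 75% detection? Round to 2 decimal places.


At P = 0.75: 0.75 = 1/(1 + e^(-k*(x-x0)))
Solving: e^(-k*(x-x0)) = 1/3
x = x0 + ln(3)/k
ln(3) = 1.0986
x = 39 + 1.0986/2.5
= 39 + 0.4394
= 39.44


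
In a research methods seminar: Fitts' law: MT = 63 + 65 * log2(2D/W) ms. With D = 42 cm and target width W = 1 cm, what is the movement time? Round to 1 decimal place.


MT = 63 + 65 * log2(2*42/1)
2D/W = 84.0
log2(84.0) = 6.3923
MT = 63 + 65 * 6.3923
= 478.5 ms


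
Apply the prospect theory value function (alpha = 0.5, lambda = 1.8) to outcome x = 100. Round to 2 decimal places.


Since x = 100 >= 0, use v(x) = x^0.5
100^0.5 = 10.0
v(100) = 10.00


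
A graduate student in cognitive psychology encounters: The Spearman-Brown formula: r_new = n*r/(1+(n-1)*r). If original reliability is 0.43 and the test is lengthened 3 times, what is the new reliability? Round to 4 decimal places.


r_new = n*r / (1 + (n-1)*r)
Numerator = 3 * 0.43 = 1.29
Denominator = 1 + 2 * 0.43 = 1.86
r_new = 1.29 / 1.86
= 0.6935


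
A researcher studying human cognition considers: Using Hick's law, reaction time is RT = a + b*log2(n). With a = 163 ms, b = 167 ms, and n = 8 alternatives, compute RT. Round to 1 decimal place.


RT = 163 + 167 * log2(8)
log2(8) = 3.0
RT = 163 + 167 * 3.0
= 163 + 501.0
= 664.0 ms


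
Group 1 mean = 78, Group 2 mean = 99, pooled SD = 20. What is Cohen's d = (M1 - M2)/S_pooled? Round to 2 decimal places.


Cohen's d = (M1 - M2) / S_pooled
= (78 - 99) / 20
= -21 / 20
= -1.05


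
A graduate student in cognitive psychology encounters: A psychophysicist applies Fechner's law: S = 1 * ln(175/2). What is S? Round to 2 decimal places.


S = 1 * ln(175/2)
I/I0 = 87.5
ln(87.5) = 4.4716
S = 1 * 4.4716
= 4.47


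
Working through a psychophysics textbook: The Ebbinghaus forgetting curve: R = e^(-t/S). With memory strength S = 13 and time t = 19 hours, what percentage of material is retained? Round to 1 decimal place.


R = e^(-t/S)
-t/S = -19/13 = -1.461538
R = e^(-1.461538) = 0.231879
Percentage = 0.231879 * 100
= 23.2


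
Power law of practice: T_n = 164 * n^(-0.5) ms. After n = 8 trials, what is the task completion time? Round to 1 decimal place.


T_n = 164 * 8^(-0.5)
8^(-0.5) = 0.353553
T_n = 164 * 0.353553
= 58.0 ms


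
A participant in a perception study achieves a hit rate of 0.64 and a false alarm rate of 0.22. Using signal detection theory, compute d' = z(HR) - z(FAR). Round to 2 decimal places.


d' = z(HR) - z(FAR)
z(0.64) = 0.3585
z(0.22) = -0.7722
d' = 0.3585 - -0.7722
= 1.13


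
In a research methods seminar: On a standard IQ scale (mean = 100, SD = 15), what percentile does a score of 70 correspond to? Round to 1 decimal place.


z = (IQ - mean) / SD
z = (70 - 100) / 15 = -2.0
Percentile = Phi(-2.0) * 100
Phi(-2.0) = 0.02275
= 2.3


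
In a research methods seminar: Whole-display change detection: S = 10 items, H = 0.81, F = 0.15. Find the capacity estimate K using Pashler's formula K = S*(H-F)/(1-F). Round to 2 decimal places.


K = S * (H - F) / (1 - F)
H - F = 0.66
1 - F = 0.85
K = 10 * 0.66 / 0.85
= 7.76


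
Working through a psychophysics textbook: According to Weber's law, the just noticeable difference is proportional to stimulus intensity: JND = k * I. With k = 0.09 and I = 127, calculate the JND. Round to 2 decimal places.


JND = k * I
JND = 0.09 * 127
= 11.43


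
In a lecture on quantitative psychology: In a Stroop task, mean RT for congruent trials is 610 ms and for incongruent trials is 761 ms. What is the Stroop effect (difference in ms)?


Stroop effect = RT(incongruent) - RT(congruent)
= 761 - 610
= 151 ms


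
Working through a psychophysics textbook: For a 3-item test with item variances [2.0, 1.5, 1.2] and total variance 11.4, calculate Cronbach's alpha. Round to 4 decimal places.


alpha = (k/(k-1)) * (1 - sum(s_i^2)/s_total^2)
sum(item variances) = 4.7
k/(k-1) = 3/2 = 1.5
1 - 4.7/11.4 = 1 - 0.412281 = 0.587719
alpha = 1.5 * 0.587719
= 0.8816


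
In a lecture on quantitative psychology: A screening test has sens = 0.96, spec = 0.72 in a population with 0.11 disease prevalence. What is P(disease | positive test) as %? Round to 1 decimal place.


PPV = (sens * prev) / (sens * prev + (1-spec) * (1-prev))
Numerator = 0.96 * 0.11 = 0.1056
P(positive and no disease) = (1 - spec) * (1 - prev) = (1 - 0.72) * (1 - 0.11) = 0.2492
Denominator = 0.1056 + 0.2492 = 0.3548
PPV = 0.1056 / 0.3548 = 0.297632
As percentage = 29.8


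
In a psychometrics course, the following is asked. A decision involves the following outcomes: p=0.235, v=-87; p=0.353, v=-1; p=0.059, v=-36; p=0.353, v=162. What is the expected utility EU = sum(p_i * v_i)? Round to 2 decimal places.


EU = sum(p_i * v_i)
0.235 * -87 = -20.445
0.353 * -1 = -0.353
0.059 * -36 = -2.124
0.353 * 162 = 57.186
EU = -20.445 + -0.353 + -2.124 + 57.186
= 34.26


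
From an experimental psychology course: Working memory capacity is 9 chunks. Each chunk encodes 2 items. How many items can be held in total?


Total items = chunks * items_per_chunk
= 9 * 2
= 18


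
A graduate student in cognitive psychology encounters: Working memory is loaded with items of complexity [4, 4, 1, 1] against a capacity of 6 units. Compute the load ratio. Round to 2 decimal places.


Total complexity = 4 + 4 + 1 + 1 = 10
Load = total / capacity = 10 / 6
= 1.67


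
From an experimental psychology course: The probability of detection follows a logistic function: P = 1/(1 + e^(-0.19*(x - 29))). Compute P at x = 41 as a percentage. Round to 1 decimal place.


P(x) = 1/(1 + e^(-0.19*(41 - 29)))
Exponent = -0.19 * 12 = -2.28
e^(-2.28) = 0.102284
P = 1/(1 + 0.102284) = 0.907207
Percentage = 90.7


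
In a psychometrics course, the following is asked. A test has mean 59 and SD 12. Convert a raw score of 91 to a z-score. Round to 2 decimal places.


z = (X - mu) / sigma
= (91 - 59) / 12
= 32 / 12
= 2.67


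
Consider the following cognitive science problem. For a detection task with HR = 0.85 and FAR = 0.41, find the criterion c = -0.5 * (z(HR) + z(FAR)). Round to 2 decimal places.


c = -0.5 * (z(HR) + z(FAR))
z(0.85) = 1.0364
z(0.41) = -0.2275
c = -0.5 * (1.0364 + -0.2275)
= -0.5 * 0.8089
= -0.40


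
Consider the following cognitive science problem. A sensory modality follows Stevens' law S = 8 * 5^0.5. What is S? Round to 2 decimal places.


S = 8 * 5^0.5
5^0.5 = 2.2361
S = 8 * 2.2361
= 17.89


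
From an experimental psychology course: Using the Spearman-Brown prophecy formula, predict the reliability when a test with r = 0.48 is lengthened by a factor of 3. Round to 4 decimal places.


r_new = n*r / (1 + (n-1)*r)
Numerator = 3 * 0.48 = 1.44
Denominator = 1 + 2 * 0.48 = 1.96
r_new = 1.44 / 1.96
= 0.7347


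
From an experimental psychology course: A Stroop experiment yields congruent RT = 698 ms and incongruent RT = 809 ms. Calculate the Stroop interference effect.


Stroop effect = RT(incongruent) - RT(congruent)
= 809 - 698
= 111 ms


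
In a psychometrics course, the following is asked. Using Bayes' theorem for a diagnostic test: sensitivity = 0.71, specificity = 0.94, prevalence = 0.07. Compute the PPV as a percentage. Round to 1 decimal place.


PPV = (sens * prev) / (sens * prev + (1-spec) * (1-prev))
Numerator = 0.71 * 0.07 = 0.0497
P(positive and no disease) = (1 - spec) * (1 - prev) = (1 - 0.94) * (1 - 0.07) = 0.0558
Denominator = 0.0497 + 0.0558 = 0.1055
PPV = 0.0497 / 0.1055 = 0.47109
As percentage = 47.1


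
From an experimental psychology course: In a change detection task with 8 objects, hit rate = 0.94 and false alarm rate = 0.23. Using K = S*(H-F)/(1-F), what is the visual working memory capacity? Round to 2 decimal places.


K = S * (H - F) / (1 - F)
H - F = 0.71
1 - F = 0.77
K = 8 * 0.71 / 0.77
= 7.38


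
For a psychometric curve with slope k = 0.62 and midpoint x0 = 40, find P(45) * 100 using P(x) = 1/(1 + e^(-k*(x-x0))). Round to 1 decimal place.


P(x) = 1/(1 + e^(-0.62*(45 - 40)))
Exponent = -0.62 * 5 = -3.1
e^(-3.1) = 0.045049
P = 1/(1 + 0.045049) = 0.956893
Percentage = 95.7


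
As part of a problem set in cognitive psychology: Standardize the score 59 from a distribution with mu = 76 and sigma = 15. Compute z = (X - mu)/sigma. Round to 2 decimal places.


z = (X - mu) / sigma
= (59 - 76) / 15
= -17 / 15
= -1.13


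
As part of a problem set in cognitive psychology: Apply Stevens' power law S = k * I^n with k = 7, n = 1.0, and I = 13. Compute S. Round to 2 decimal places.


S = 7 * 13^1.0
13^1.0 = 13.0
S = 7 * 13.0
= 91.00


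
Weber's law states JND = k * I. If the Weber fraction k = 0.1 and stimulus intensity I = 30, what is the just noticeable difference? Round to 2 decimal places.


JND = k * I
JND = 0.1 * 30
= 3.00


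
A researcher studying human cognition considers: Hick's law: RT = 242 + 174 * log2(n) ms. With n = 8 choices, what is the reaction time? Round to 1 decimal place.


RT = 242 + 174 * log2(8)
log2(8) = 3.0
RT = 242 + 174 * 3.0
= 242 + 522.0
= 764.0 ms


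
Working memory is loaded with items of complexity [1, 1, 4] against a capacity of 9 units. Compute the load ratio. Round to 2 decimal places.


Total complexity = 1 + 1 + 4 = 6
Load = total / capacity = 6 / 9
= 0.67


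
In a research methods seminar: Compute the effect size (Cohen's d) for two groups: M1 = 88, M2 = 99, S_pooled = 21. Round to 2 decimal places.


Cohen's d = (M1 - M2) / S_pooled
= (88 - 99) / 21
= -11 / 21
= -0.52


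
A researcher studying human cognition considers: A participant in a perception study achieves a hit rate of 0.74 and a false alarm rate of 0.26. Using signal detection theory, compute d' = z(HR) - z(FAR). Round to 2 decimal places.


d' = z(HR) - z(FAR)
z(0.74) = 0.6433
z(0.26) = -0.6433
d' = 0.6433 - -0.6433
= 1.29


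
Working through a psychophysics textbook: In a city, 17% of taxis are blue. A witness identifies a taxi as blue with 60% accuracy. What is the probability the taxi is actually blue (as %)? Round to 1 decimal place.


P(blue | says blue) = P(says blue | blue)*P(blue) / [P(says blue | blue)*P(blue) + P(says blue | not blue)*P(not blue)]
Numerator = 0.6 * 0.17 = 0.102
False identification = 0.4 * 0.83 = 0.332
P = 0.102 / (0.102 + 0.332)
= 0.102 / 0.434
As percentage = 23.5


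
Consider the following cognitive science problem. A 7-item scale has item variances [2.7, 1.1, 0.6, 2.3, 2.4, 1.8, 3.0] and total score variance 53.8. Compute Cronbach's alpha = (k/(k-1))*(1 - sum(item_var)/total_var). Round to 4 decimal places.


alpha = (k/(k-1)) * (1 - sum(s_i^2)/s_total^2)
sum(item variances) = 13.9
k/(k-1) = 7/6 = 1.166667
1 - 13.9/53.8 = 1 - 0.258364 = 0.741636
alpha = 1.166667 * 0.741636
= 0.8652


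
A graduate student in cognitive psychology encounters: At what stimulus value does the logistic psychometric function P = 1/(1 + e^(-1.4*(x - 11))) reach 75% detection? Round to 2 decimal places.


At P = 0.75: 0.75 = 1/(1 + e^(-k*(x-x0)))
Solving: e^(-k*(x-x0)) = 1/3
x = x0 + ln(3)/k
ln(3) = 1.0986
x = 11 + 1.0986/1.4
= 11 + 0.7847
= 11.78


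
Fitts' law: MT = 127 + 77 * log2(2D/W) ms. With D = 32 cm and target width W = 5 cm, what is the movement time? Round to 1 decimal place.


MT = 127 + 77 * log2(2*32/5)
2D/W = 12.8
log2(12.8) = 3.6781
MT = 127 + 77 * 3.6781
= 410.2 ms


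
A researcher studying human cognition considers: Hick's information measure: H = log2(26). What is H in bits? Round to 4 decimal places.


H = log2(n)
H = log2(26)
= 4.7004


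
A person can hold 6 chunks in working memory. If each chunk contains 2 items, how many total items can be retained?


Total items = chunks * items_per_chunk
= 6 * 2
= 12


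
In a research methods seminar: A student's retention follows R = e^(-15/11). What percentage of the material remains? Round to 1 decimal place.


R = e^(-t/S)
-t/S = -15/11 = -1.363636
R = e^(-1.363636) = 0.255729
Percentage = 0.255729 * 100
= 25.6


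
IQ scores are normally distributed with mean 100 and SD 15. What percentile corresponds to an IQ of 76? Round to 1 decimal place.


z = (IQ - mean) / SD
z = (76 - 100) / 15 = -1.6
Percentile = Phi(-1.6) * 100
Phi(-1.6) = 0.054799
= 5.5


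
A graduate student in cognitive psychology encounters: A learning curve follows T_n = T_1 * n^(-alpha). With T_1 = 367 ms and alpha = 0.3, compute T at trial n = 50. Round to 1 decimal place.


T_n = 367 * 50^(-0.3)
50^(-0.3) = 0.309249
T_n = 367 * 0.309249
= 113.5 ms


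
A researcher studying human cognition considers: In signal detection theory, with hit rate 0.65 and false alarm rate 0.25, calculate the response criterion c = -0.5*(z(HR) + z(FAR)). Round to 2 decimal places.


c = -0.5 * (z(HR) + z(FAR))
z(0.65) = 0.3853
z(0.25) = -0.6745
c = -0.5 * (0.3853 + -0.6745)
= -0.5 * -0.2892
= 0.14


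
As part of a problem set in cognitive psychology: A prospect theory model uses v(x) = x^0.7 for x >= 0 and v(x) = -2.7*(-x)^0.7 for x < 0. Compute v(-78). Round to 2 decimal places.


Since x = -78 < 0, use v(x) = -lambda*(-x)^alpha
(-x) = 78
78^0.7 = 21.1089
v(-78) = -2.7 * 21.1089
= -56.99


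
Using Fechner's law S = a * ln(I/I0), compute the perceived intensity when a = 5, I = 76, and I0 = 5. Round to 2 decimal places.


S = 5 * ln(76/5)
I/I0 = 15.2
ln(15.2) = 2.7213
S = 5 * 2.7213
= 13.61


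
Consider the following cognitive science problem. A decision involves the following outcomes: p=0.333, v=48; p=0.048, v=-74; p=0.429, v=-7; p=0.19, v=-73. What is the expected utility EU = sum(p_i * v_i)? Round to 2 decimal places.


EU = sum(p_i * v_i)
0.333 * 48 = 15.984
0.048 * -74 = -3.552
0.429 * -7 = -3.003
0.19 * -73 = -13.87
EU = 15.984 + -3.552 + -3.003 + -13.87
= -4.44


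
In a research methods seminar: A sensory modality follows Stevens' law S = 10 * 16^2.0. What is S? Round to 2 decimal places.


S = 10 * 16^2.0
16^2.0 = 256.0
S = 10 * 256.0
= 2560.00


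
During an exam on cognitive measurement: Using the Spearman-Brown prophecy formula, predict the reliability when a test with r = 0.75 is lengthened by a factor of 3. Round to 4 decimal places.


r_new = n*r / (1 + (n-1)*r)
Numerator = 3 * 0.75 = 2.25
Denominator = 1 + 2 * 0.75 = 2.5
r_new = 2.25 / 2.5
= 0.9000


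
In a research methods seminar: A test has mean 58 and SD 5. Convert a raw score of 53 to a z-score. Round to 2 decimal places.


z = (X - mu) / sigma
= (53 - 58) / 5
= -5 / 5
= -1.00


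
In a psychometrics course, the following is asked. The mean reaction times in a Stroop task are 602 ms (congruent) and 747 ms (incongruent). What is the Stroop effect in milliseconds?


Stroop effect = RT(incongruent) - RT(congruent)
= 747 - 602
= 145 ms


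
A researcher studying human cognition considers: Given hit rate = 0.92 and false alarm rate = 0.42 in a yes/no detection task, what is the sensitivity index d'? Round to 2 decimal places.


d' = z(HR) - z(FAR)
z(0.92) = 1.4051
z(0.42) = -0.2019
d' = 1.4051 - -0.2019
= 1.61


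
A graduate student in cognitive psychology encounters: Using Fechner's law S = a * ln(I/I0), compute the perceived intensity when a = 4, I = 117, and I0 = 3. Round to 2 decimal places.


S = 4 * ln(117/3)
I/I0 = 39.0
ln(39.0) = 3.6636
S = 4 * 3.6636
= 14.65


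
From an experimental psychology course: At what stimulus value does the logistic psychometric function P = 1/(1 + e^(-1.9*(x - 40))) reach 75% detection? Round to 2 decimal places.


At P = 0.75: 0.75 = 1/(1 + e^(-k*(x-x0)))
Solving: e^(-k*(x-x0)) = 1/3
x = x0 + ln(3)/k
ln(3) = 1.0986
x = 40 + 1.0986/1.9
= 40 + 0.5782
= 40.58


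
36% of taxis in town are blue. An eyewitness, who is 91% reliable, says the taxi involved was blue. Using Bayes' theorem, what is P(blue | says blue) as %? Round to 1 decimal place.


P(blue | says blue) = P(says blue | blue)*P(blue) / [P(says blue | blue)*P(blue) + P(says blue | not blue)*P(not blue)]
Numerator = 0.91 * 0.36 = 0.3276
False identification = 0.09 * 0.64 = 0.0576
P = 0.3276 / (0.3276 + 0.0576)
= 0.3276 / 0.3852
As percentage = 85.0


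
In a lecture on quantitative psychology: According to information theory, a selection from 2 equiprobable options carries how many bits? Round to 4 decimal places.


H = log2(n)
H = log2(2)
= 1.0000


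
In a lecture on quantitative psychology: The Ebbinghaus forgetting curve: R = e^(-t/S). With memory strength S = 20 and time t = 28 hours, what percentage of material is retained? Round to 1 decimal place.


R = e^(-t/S)
-t/S = -28/20 = -1.4
R = e^(-1.4) = 0.246597
Percentage = 0.246597 * 100
= 24.7


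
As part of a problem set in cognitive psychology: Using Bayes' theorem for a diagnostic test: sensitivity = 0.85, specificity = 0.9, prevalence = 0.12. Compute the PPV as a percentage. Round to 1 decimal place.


PPV = (sens * prev) / (sens * prev + (1-spec) * (1-prev))
Numerator = 0.85 * 0.12 = 0.102
P(positive and no disease) = (1 - spec) * (1 - prev) = (1 - 0.9) * (1 - 0.12) = 0.088
Denominator = 0.102 + 0.088 = 0.19
PPV = 0.102 / 0.19 = 0.536842
As percentage = 53.7


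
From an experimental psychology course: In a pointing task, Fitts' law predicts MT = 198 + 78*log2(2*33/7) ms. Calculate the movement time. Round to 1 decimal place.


MT = 198 + 78 * log2(2*33/7)
2D/W = 9.428571
log2(9.428571) = 3.237
MT = 198 + 78 * 3.237
= 450.5 ms


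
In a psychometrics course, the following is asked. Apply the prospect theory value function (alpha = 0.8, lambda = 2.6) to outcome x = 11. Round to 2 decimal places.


Since x = 11 >= 0, use v(x) = x^0.8
11^0.8 = 6.8095
v(11) = 6.81


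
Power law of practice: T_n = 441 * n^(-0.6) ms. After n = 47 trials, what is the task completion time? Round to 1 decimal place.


T_n = 441 * 47^(-0.6)
47^(-0.6) = 0.099252
T_n = 441 * 0.099252
= 43.8 ms


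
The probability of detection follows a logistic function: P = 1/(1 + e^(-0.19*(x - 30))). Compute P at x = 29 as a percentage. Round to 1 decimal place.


P(x) = 1/(1 + e^(-0.19*(29 - 30)))
Exponent = -0.19 * -1 = 0.19
e^(0.19) = 1.20925
P = 1/(1 + 1.20925) = 0.452642
Percentage = 45.3


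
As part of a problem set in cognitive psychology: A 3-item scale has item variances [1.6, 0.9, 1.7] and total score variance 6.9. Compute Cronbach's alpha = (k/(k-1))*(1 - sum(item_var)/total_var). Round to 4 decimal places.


alpha = (k/(k-1)) * (1 - sum(s_i^2)/s_total^2)
sum(item variances) = 4.2
k/(k-1) = 3/2 = 1.5
1 - 4.2/6.9 = 1 - 0.608696 = 0.391304
alpha = 1.5 * 0.391304
= 0.5870


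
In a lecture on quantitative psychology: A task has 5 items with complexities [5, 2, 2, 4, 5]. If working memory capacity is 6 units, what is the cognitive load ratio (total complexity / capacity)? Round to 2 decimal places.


Total complexity = 5 + 2 + 2 + 4 + 5 = 18
Load = total / capacity = 18 / 6
= 3.00


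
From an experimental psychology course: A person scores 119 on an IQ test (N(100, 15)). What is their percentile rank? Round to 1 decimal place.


z = (IQ - mean) / SD
z = (119 - 100) / 15 = 1.2667
Percentile = Phi(1.2667) * 100
Phi(1.2667) = 0.897369
= 89.7


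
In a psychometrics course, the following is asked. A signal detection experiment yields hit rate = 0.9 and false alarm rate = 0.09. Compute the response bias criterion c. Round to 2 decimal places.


c = -0.5 * (z(HR) + z(FAR))
z(0.9) = 1.2816
z(0.09) = -1.3408
c = -0.5 * (1.2816 + -1.3408)
= -0.5 * -0.0592
= 0.03


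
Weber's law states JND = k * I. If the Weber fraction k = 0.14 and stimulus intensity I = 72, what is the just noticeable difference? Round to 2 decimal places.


JND = k * I
JND = 0.14 * 72
= 10.08


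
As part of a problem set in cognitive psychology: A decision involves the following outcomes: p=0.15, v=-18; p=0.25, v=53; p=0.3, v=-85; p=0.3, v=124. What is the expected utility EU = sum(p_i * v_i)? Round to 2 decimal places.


EU = sum(p_i * v_i)
0.15 * -18 = -2.7
0.25 * 53 = 13.25
0.3 * -85 = -25.5
0.3 * 124 = 37.2
EU = -2.7 + 13.25 + -25.5 + 37.2
= 22.25


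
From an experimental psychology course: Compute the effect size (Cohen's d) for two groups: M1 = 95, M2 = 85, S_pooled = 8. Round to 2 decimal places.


Cohen's d = (M1 - M2) / S_pooled
= (95 - 85) / 8
= 10 / 8
= 1.25


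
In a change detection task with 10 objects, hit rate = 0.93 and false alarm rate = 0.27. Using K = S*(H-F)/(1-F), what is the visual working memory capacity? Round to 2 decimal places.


K = S * (H - F) / (1 - F)
H - F = 0.66
1 - F = 0.73
K = 10 * 0.66 / 0.73
= 9.04


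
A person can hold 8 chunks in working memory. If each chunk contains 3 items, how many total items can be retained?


Total items = chunks * items_per_chunk
= 8 * 3
= 24


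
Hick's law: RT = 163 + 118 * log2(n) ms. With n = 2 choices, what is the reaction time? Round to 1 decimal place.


RT = 163 + 118 * log2(2)
log2(2) = 1.0
RT = 163 + 118 * 1.0
= 163 + 118.0
= 281.0 ms


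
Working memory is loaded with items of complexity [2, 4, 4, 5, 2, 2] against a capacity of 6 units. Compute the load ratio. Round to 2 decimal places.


Total complexity = 2 + 4 + 4 + 5 + 2 + 2 = 19
Load = total / capacity = 19 / 6
= 3.17


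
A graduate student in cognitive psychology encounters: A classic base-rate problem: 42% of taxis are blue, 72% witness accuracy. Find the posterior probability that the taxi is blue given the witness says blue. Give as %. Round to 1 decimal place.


P(blue | says blue) = P(says blue | blue)*P(blue) / [P(says blue | blue)*P(blue) + P(says blue | not blue)*P(not blue)]
Numerator = 0.72 * 0.42 = 0.3024
False identification = 0.28 * 0.58 = 0.1624
P = 0.3024 / (0.3024 + 0.1624)
= 0.3024 / 0.4648
As percentage = 65.1


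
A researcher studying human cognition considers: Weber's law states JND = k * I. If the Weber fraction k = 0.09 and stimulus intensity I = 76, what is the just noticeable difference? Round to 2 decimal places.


JND = k * I
JND = 0.09 * 76
= 6.84


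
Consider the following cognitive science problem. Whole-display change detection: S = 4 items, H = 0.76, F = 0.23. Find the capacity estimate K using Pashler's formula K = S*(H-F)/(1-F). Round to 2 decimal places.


K = S * (H - F) / (1 - F)
H - F = 0.53
1 - F = 0.77
K = 4 * 0.53 / 0.77
= 2.75


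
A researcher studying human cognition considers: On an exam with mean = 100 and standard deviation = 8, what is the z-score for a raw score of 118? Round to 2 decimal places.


z = (X - mu) / sigma
= (118 - 100) / 8
= 18 / 8
= 2.25


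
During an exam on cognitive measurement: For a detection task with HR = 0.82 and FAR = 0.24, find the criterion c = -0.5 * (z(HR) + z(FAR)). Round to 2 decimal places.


c = -0.5 * (z(HR) + z(FAR))
z(0.82) = 0.9154
z(0.24) = -0.7063
c = -0.5 * (0.9154 + -0.7063)
= -0.5 * 0.2091
= -0.10


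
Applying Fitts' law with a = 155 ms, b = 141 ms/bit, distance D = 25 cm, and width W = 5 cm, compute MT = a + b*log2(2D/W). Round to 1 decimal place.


MT = 155 + 141 * log2(2*25/5)
2D/W = 10.0
log2(10.0) = 3.3219
MT = 155 + 141 * 3.3219
= 623.4 ms


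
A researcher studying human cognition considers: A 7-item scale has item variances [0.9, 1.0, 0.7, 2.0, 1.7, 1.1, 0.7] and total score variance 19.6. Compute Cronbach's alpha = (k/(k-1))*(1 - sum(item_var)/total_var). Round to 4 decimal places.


alpha = (k/(k-1)) * (1 - sum(s_i^2)/s_total^2)
sum(item variances) = 8.1
k/(k-1) = 7/6 = 1.166667
1 - 8.1/19.6 = 1 - 0.413265 = 0.586735
alpha = 1.166667 * 0.586735
= 0.6845


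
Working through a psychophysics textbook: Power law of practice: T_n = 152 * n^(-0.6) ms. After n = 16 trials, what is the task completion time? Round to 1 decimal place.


T_n = 152 * 16^(-0.6)
16^(-0.6) = 0.189465
T_n = 152 * 0.189465
= 28.8 ms


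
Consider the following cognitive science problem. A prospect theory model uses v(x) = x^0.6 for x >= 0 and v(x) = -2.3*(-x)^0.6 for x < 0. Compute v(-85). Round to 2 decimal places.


Since x = -85 < 0, use v(x) = -lambda*(-x)^alpha
(-x) = 85
85^0.6 = 14.3764
v(-85) = -2.3 * 14.3764
= -33.07


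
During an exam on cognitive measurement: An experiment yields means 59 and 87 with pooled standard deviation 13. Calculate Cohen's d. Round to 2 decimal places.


Cohen's d = (M1 - M2) / S_pooled
= (59 - 87) / 13
= -28 / 13
= -2.15


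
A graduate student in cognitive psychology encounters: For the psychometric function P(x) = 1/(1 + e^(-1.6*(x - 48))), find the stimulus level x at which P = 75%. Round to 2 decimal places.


At P = 0.75: 0.75 = 1/(1 + e^(-k*(x-x0)))
Solving: e^(-k*(x-x0)) = 1/3
x = x0 + ln(3)/k
ln(3) = 1.0986
x = 48 + 1.0986/1.6
= 48 + 0.6866
= 48.69


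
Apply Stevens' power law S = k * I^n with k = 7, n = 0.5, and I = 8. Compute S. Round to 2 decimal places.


S = 7 * 8^0.5
8^0.5 = 2.8284
S = 7 * 2.8284
= 19.80


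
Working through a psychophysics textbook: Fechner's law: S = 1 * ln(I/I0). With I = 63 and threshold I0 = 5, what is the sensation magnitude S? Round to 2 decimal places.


S = 1 * ln(63/5)
I/I0 = 12.6
ln(12.6) = 2.5337
S = 1 * 2.5337
= 2.53


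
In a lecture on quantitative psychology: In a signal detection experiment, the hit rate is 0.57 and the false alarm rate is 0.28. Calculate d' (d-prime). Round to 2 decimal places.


d' = z(HR) - z(FAR)
z(0.57) = 0.1764
z(0.28) = -0.5828
d' = 0.1764 - -0.5828
= 0.76


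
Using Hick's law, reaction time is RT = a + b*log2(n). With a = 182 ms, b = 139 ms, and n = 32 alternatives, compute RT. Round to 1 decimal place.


RT = 182 + 139 * log2(32)
log2(32) = 5.0
RT = 182 + 139 * 5.0
= 182 + 695.0
= 877.0 ms


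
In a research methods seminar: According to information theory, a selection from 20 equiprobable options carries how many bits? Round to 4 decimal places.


H = log2(n)
H = log2(20)
= 4.3219


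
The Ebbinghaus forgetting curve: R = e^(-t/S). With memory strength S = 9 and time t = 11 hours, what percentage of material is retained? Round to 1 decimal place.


R = e^(-t/S)
-t/S = -11/9 = -1.222222
R = e^(-1.222222) = 0.294575
Percentage = 0.294575 * 100
= 29.5


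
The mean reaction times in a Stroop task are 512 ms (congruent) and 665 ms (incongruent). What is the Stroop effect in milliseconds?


Stroop effect = RT(incongruent) - RT(congruent)
= 665 - 512
= 153 ms


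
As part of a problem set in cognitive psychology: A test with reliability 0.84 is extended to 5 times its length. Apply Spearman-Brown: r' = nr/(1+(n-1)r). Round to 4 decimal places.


r_new = n*r / (1 + (n-1)*r)
Numerator = 5 * 0.84 = 4.2
Denominator = 1 + 4 * 0.84 = 4.36
r_new = 4.2 / 4.36
= 0.9633


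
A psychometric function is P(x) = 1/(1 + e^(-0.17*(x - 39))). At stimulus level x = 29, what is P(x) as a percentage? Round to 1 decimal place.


P(x) = 1/(1 + e^(-0.17*(29 - 39)))
Exponent = -0.17 * -10 = 1.7
e^(1.7) = 5.473947
P = 1/(1 + 5.473947) = 0.154465
Percentage = 15.4


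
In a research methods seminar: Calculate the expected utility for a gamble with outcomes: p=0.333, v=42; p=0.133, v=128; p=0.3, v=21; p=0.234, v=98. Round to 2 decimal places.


EU = sum(p_i * v_i)
0.333 * 42 = 13.986
0.133 * 128 = 17.024
0.3 * 21 = 6.3
0.234 * 98 = 22.932
EU = 13.986 + 17.024 + 6.3 + 22.932
= 60.24


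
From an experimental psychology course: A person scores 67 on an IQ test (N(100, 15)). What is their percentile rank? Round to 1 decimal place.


z = (IQ - mean) / SD
z = (67 - 100) / 15 = -2.2
Percentile = Phi(-2.2) * 100
Phi(-2.2) = 0.013903
= 1.4


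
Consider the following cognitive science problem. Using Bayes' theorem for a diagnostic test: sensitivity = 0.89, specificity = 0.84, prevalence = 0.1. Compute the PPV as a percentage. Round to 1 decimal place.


PPV = (sens * prev) / (sens * prev + (1-spec) * (1-prev))
Numerator = 0.89 * 0.1 = 0.089
P(positive and no disease) = (1 - spec) * (1 - prev) = (1 - 0.84) * (1 - 0.1) = 0.144
Denominator = 0.089 + 0.144 = 0.233
PPV = 0.089 / 0.233 = 0.381974
As percentage = 38.2


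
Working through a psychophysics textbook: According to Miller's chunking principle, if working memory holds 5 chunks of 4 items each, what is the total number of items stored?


Total items = chunks * items_per_chunk
= 5 * 4
= 20


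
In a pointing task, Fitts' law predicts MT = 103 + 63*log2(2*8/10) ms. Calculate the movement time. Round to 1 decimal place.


MT = 103 + 63 * log2(2*8/10)
2D/W = 1.6
log2(1.6) = 0.6781
MT = 103 + 63 * 0.6781
= 145.7 ms


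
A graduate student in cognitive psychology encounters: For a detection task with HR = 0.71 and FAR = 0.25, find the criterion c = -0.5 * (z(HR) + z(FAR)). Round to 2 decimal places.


c = -0.5 * (z(HR) + z(FAR))
z(0.71) = 0.5534
z(0.25) = -0.6745
c = -0.5 * (0.5534 + -0.6745)
= -0.5 * -0.1211
= 0.06


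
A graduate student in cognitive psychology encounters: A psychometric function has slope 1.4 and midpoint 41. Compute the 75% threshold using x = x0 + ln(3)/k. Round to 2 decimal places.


At P = 0.75: 0.75 = 1/(1 + e^(-k*(x-x0)))
Solving: e^(-k*(x-x0)) = 1/3
x = x0 + ln(3)/k
ln(3) = 1.0986
x = 41 + 1.0986/1.4
= 41 + 0.7847
= 41.78


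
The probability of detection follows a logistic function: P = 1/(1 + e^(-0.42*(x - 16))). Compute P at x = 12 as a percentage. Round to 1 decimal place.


P(x) = 1/(1 + e^(-0.42*(12 - 16)))
Exponent = -0.42 * -4 = 1.68
e^(1.68) = 5.365556
P = 1/(1 + 5.365556) = 0.157095
Percentage = 15.7


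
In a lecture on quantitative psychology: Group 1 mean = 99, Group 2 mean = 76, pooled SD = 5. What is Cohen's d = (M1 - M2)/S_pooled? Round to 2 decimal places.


Cohen's d = (M1 - M2) / S_pooled
= (99 - 76) / 5
= 23 / 5
= 4.60


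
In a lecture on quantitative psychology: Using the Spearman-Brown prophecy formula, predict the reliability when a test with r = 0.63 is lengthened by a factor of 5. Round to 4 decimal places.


r_new = n*r / (1 + (n-1)*r)
Numerator = 5 * 0.63 = 3.15
Denominator = 1 + 4 * 0.63 = 3.52
r_new = 3.15 / 3.52
= 0.8949


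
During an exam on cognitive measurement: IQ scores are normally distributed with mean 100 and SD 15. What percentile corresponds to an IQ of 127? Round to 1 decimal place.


z = (IQ - mean) / SD
z = (127 - 100) / 15 = 1.8
Percentile = Phi(1.8) * 100
Phi(1.8) = 0.96407
= 96.4


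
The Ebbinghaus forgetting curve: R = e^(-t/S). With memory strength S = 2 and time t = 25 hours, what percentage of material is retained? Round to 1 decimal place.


R = e^(-t/S)
-t/S = -25/2 = -12.5
R = e^(-12.5) = 4e-06
Percentage = 4e-06 * 100
= 0.0


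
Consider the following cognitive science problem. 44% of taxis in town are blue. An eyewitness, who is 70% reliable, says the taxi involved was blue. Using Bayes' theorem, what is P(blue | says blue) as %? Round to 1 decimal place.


P(blue | says blue) = P(says blue | blue)*P(blue) / [P(says blue | blue)*P(blue) + P(says blue | not blue)*P(not blue)]
Numerator = 0.7 * 0.44 = 0.308
False identification = 0.3 * 0.56 = 0.168
P = 0.308 / (0.308 + 0.168)
= 0.308 / 0.476
As percentage = 64.7


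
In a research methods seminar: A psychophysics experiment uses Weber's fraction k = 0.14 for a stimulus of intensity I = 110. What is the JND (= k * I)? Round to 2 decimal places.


JND = k * I
JND = 0.14 * 110
= 15.40


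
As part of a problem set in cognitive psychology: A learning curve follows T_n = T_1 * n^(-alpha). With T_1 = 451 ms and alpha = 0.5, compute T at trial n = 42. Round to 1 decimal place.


T_n = 451 * 42^(-0.5)
42^(-0.5) = 0.154303
T_n = 451 * 0.154303
= 69.6 ms


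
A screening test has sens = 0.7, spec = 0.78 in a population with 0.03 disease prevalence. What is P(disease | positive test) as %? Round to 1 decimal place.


PPV = (sens * prev) / (sens * prev + (1-spec) * (1-prev))
Numerator = 0.7 * 0.03 = 0.021
P(positive and no disease) = (1 - spec) * (1 - prev) = (1 - 0.78) * (1 - 0.03) = 0.2134
Denominator = 0.021 + 0.2134 = 0.2344
PPV = 0.021 / 0.2344 = 0.08959
As percentage = 9.0


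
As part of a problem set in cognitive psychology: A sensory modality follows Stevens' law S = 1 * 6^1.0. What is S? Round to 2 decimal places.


S = 1 * 6^1.0
6^1.0 = 6.0
S = 1 * 6.0
= 6.00


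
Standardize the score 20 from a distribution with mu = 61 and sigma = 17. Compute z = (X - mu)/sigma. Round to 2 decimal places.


z = (X - mu) / sigma
= (20 - 61) / 17
= -41 / 17
= -2.41


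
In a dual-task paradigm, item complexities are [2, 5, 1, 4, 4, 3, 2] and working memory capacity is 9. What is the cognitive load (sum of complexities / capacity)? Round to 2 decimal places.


Total complexity = 2 + 5 + 1 + 4 + 4 + 3 + 2 = 21
Load = total / capacity = 21 / 9
= 2.33


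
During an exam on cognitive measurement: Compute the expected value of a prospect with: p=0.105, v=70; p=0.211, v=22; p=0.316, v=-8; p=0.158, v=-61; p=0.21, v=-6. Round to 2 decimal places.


EU = sum(p_i * v_i)
0.105 * 70 = 7.35
0.211 * 22 = 4.642
0.316 * -8 = -2.528
0.158 * -61 = -9.638
0.21 * -6 = -1.26
EU = 7.35 + 4.642 + -2.528 + -9.638 + -1.26
= -1.43


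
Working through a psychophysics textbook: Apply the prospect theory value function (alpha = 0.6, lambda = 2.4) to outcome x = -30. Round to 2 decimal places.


Since x = -30 < 0, use v(x) = -lambda*(-x)^alpha
(-x) = 30
30^0.6 = 7.6961
v(-30) = -2.4 * 7.6961
= -18.47


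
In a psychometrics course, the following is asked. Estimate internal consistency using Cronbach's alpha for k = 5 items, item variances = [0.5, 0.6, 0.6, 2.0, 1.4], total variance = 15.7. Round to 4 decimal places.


alpha = (k/(k-1)) * (1 - sum(s_i^2)/s_total^2)
sum(item variances) = 5.1
k/(k-1) = 5/4 = 1.25
1 - 5.1/15.7 = 1 - 0.324841 = 0.675159
alpha = 1.25 * 0.675159
= 0.8439


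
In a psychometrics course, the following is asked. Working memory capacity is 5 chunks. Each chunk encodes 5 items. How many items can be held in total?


Total items = chunks * items_per_chunk
= 5 * 5
= 25


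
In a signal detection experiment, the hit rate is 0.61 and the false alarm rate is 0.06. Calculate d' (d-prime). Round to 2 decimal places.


d' = z(HR) - z(FAR)
z(0.61) = 0.2793
z(0.06) = -1.5548
d' = 0.2793 - -1.5548
= 1.83


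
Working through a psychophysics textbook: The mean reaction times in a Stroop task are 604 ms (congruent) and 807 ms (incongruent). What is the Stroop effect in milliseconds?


Stroop effect = RT(incongruent) - RT(congruent)
= 807 - 604
= 203 ms


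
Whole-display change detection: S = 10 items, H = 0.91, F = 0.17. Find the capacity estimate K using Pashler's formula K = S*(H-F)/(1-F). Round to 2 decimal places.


K = S * (H - F) / (1 - F)
H - F = 0.74
1 - F = 0.83
K = 10 * 0.74 / 0.83
= 8.92


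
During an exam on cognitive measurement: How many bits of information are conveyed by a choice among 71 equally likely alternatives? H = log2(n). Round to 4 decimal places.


H = log2(n)
H = log2(71)
= 6.1497


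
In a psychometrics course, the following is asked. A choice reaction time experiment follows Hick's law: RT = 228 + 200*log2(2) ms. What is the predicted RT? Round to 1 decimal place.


RT = 228 + 200 * log2(2)
log2(2) = 1.0
RT = 228 + 200 * 1.0
= 228 + 200.0
= 428.0 ms


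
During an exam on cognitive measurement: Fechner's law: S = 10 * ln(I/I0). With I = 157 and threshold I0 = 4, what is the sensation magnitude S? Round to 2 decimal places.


S = 10 * ln(157/4)
I/I0 = 39.25
ln(39.25) = 3.67
S = 10 * 3.67
= 36.70
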